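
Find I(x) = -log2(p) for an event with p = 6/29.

Information content I(x) = -log₂(p(x))
I = -log₂(6/29) = -log₂(0.2069)
I = 2.2730 bits


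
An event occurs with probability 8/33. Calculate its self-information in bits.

Information content I(x) = -log₂(p(x))
I = -log₂(8/33) = -log₂(0.2424)
I = 2.0444 bits


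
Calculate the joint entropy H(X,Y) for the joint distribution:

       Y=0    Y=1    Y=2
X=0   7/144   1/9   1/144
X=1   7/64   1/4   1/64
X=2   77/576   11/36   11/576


H(X,Y) = -Σ p(x,y) log₂ p(x,y)
  p(0,0)=7/144: -0.0486 × log₂(0.0486) = 0.2121
  p(0,1)=1/9: -0.1111 × log₂(0.1111) = 0.3522
  p(0,2)=1/144: -0.0069 × log₂(0.0069) = 0.0498
  p(1,0)=7/64: -0.1094 × log₂(0.1094) = 0.3492
  p(1,1)=1/4: -0.2500 × log₂(0.2500) = 0.5000
  p(1,2)=1/64: -0.0156 × log₂(0.0156) = 0.0938
  p(2,0)=77/576: -0.1337 × log₂(0.1337) = 0.3881
  p(2,1)=11/36: -0.3056 × log₂(0.3056) = 0.5227
  p(2,2)=11/576: -0.0191 × log₂(0.0191) = 0.1091
H(X,Y) = 2.5768 bits


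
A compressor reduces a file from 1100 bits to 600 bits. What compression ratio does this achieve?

Compression ratio = Original / Compressed
= 1100 / 600 = 1.83:1


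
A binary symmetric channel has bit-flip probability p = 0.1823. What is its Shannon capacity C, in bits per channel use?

For BSC with error probability p:
C = 1 - H(p) where H(p) is binary entropy
H(0.1823) = -0.1823 × log₂(0.1823) - 0.8177 × log₂(0.8177)
H(p) = 0.6851
C = 1 - 0.6851 = 0.3149 bits/use


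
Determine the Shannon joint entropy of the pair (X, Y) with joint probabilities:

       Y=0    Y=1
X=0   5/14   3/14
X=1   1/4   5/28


H(X,Y) = -Σ p(x,y) log₂ p(x,y)
  p(0,0)=5/14: -0.3571 × log₂(0.3571) = 0.5305
  p(0,1)=3/14: -0.2143 × log₂(0.2143) = 0.4762
  p(1,0)=1/4: -0.2500 × log₂(0.2500) = 0.5000
  p(1,1)=5/28: -0.1786 × log₂(0.1786) = 0.4438
H(X,Y) = 1.9506 bits


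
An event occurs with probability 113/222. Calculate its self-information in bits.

Information content I(x) = -log₂(p(x))
I = -log₂(113/222) = -log₂(0.5090)
I = 0.9742 bits


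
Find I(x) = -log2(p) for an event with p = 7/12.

Information content I(x) = -log₂(p(x))
I = -log₂(7/12) = -log₂(0.5833)
I = 0.7776 bits


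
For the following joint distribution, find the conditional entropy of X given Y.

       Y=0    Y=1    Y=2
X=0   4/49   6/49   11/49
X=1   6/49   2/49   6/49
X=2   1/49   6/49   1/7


H(X|Y) = Σ_y p(y) H(X|Y=y)
  p(Y=0) = 11/49, H(X|Y=0) = 1.3222
  p(Y=1) = 2/7, H(X|Y=1) = 1.4488
  p(Y=2) = 24/49, H(X|Y=2) = 1.5343
H(X|Y) = 0.2245×1.3222 + 0.2857×1.4488 + 0.4898×1.5343 = 1.4623 bits


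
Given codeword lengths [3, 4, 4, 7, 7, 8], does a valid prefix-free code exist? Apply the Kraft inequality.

Kraft inequality: Σ 2^(-l_i) ≤ 1 for prefix-free code
Calculating: 2^(-3) + 2^(-4) + 2^(-4) + 2^(-7) + 2^(-7) + 2^(-8)
= 0.125 + 0.0625 + 0.0625 + 0.0078125 + 0.0078125 + 0.00390625
= 0.2695
Since 0.2695 ≤ 1, prefix-free code exists


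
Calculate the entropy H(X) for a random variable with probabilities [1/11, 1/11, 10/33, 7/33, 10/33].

H(X) = -Σ p(x) log₂ p(x)
  -1/11 × log₂(1/11) = 0.3145
  -1/11 × log₂(1/11) = 0.3145
  -10/33 × log₂(10/33) = 0.5220
  -7/33 × log₂(7/33) = 0.4745
  -10/33 × log₂(10/33) = 0.5220
H(X) = 2.1474 bits


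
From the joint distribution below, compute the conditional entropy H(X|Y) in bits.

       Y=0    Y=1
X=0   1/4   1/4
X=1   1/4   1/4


H(X|Y) = Σ_y p(y) H(X|Y=y)
  p(Y=0) = 1/2, H(X|Y=0) = 1.0000
  p(Y=1) = 1/2, H(X|Y=1) = 1.0000
H(X|Y) = 0.5000×1.0000 + 0.5000×1.0000 = 1.0000 bits


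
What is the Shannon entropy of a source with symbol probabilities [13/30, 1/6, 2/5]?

H(X) = -Σ p(x) log₂ p(x)
  -13/30 × log₂(13/30) = 0.5228
  -1/6 × log₂(1/6) = 0.4308
  -2/5 × log₂(2/5) = 0.5288
H(X) = 1.4824 bits


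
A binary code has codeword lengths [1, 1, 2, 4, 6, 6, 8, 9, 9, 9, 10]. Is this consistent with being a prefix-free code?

Kraft inequality: Σ 2^(-l_i) ≤ 1 for prefix-free code
Calculating: 2^(-1) + 2^(-1) + 2^(-2) + 2^(-4) + 2^(-6) + 2^(-6) + 2^(-8) + 2^(-9) + 2^(-9) + 2^(-9) + 2^(-10)
= 0.5 + 0.5 + 0.25 + 0.0625 + 0.015625 + 0.015625 + 0.00390625 + 0.001953125 + 0.001953125 + 0.001953125 + 0.0009765625
= 1.3545
Since 1.3545 > 1, prefix-free code does not exist


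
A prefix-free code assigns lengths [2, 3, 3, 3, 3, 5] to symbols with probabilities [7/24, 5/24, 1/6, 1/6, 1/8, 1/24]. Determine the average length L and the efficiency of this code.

Average length L = Σ p_i × l_i = 2.7917 bits
Entropy H = 2.4176 bits
Efficiency η = H/L × 100% = 86.60%


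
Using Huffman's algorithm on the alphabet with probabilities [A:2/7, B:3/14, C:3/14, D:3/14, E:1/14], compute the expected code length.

Huffman tree construction:
Combine smallest probabilities repeatedly
Resulting codes:
  A: 10 (length 2)
  B: 111 (length 3)
  C: 00 (length 2)
  D: 01 (length 2)
  E: 110 (length 3)
Average length = Σ p(s) × length(s) = 2.2857 bits


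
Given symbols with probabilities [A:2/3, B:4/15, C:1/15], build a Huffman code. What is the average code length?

Huffman tree construction:
Combine smallest probabilities repeatedly
Resulting codes:
  A: 1 (length 1)
  B: 01 (length 2)
  C: 00 (length 2)
Average length = Σ p(s) × length(s) = 1.3333 bits


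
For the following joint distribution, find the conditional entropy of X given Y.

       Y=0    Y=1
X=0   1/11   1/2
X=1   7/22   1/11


H(X|Y) = Σ_y p(y) H(X|Y=y)
  p(Y=0) = 9/22, H(X|Y=0) = 0.7642
  p(Y=1) = 13/22, H(X|Y=1) = 0.6194
H(X|Y) = 0.4091×0.7642 + 0.5909×0.6194 = 0.6786 bits


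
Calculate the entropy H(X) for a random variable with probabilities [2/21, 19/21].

H(X) = -Σ p(x) log₂ p(x)
  -2/21 × log₂(2/21) = 0.3231
  -19/21 × log₂(19/21) = 0.1306
H(X) = 0.4537 bits


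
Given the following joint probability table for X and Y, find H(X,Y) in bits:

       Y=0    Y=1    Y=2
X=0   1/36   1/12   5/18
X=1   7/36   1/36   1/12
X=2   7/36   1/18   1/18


H(X,Y) = -Σ p(x,y) log₂ p(x,y)
  p(0,0)=1/36: -0.0278 × log₂(0.0278) = 0.1436
  p(0,1)=1/12: -0.0833 × log₂(0.0833) = 0.2987
  p(0,2)=5/18: -0.2778 × log₂(0.2778) = 0.5133
  p(1,0)=7/36: -0.1944 × log₂(0.1944) = 0.4594
  p(1,1)=1/36: -0.0278 × log₂(0.0278) = 0.1436
  p(1,2)=1/12: -0.0833 × log₂(0.0833) = 0.2987
  p(2,0)=7/36: -0.1944 × log₂(0.1944) = 0.4594
  p(2,1)=1/18: -0.0556 × log₂(0.0556) = 0.2317
  p(2,2)=1/18: -0.0556 × log₂(0.0556) = 0.2317
H(X,Y) = 2.7801 bits


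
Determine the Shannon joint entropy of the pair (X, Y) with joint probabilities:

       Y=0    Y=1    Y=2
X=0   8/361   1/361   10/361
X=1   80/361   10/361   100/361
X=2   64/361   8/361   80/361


H(X,Y) = -Σ p(x,y) log₂ p(x,y)
  p(0,0)=8/361: -0.0222 × log₂(0.0222) = 0.1218
  p(0,1)=1/361: -0.0028 × log₂(0.0028) = 0.0235
  p(0,2)=10/361: -0.0277 × log₂(0.0277) = 0.1433
  p(1,0)=80/361: -0.2216 × log₂(0.2216) = 0.4818
  p(1,1)=10/361: -0.0277 × log₂(0.0277) = 0.1433
  p(1,2)=100/361: -0.2770 × log₂(0.2770) = 0.5130
  p(2,0)=64/361: -0.1773 × log₂(0.1773) = 0.4425
  p(2,1)=8/361: -0.0222 × log₂(0.0222) = 0.1218
  p(2,2)=80/361: -0.2216 × log₂(0.2216) = 0.4818
H(X,Y) = 2.4728 bits


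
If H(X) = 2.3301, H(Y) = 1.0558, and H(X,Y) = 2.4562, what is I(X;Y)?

I(X;Y) = H(X) + H(Y) - H(X,Y)
I(X;Y) = 2.3301 + 1.0558 - 2.4562 = 0.9297 bits


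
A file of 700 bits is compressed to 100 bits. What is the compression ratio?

Compression ratio = Original / Compressed
= 700 / 100 = 7.00:1


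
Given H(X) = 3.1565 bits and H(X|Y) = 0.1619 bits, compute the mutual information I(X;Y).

I(X;Y) = H(X) - H(X|Y)
I(X;Y) = 3.1565 - 0.1619 = 2.9946 bits


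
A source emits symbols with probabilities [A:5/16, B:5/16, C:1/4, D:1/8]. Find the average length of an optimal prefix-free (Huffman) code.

Huffman tree construction:
Combine smallest probabilities repeatedly
Resulting codes:
  A: 10 (length 2)
  B: 11 (length 2)
  C: 01 (length 2)
  D: 00 (length 2)
Average length = Σ p(s) × length(s) = 2.0000 bits


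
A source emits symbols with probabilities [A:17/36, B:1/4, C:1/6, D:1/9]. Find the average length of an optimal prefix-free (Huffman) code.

Huffman tree construction:
Combine smallest probabilities repeatedly
Resulting codes:
  A: 0 (length 1)
  B: 10 (length 2)
  C: 111 (length 3)
  D: 110 (length 3)
Average length = Σ p(s) × length(s) = 1.8056 bits


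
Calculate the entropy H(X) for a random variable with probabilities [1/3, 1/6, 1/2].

H(X) = -Σ p(x) log₂ p(x)
  -1/3 × log₂(1/3) = 0.5283
  -1/6 × log₂(1/6) = 0.4308
  -1/2 × log₂(1/2) = 0.5000
H(X) = 1.4591 bits


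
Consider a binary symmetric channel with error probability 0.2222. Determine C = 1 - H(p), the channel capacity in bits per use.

For BSC with error probability p:
C = 1 - H(p) where H(p) is binary entropy
H(0.2222) = -0.2222 × log₂(0.2222) - 0.7778 × log₂(0.7778)
H(p) = 0.7642
C = 1 - 0.7642 = 0.2358 bits/use


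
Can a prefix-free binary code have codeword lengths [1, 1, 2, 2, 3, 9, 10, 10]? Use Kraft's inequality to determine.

Kraft inequality: Σ 2^(-l_i) ≤ 1 for prefix-free code
Calculating: 2^(-1) + 2^(-1) + 2^(-2) + 2^(-2) + 2^(-3) + 2^(-9) + 2^(-10) + 2^(-10)
= 0.5 + 0.5 + 0.25 + 0.25 + 0.125 + 0.001953125 + 0.0009765625 + 0.0009765625
= 1.6289
Since 1.6289 > 1, prefix-free code does not exist


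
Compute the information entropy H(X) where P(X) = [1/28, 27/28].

H(X) = -Σ p(x) log₂ p(x)
  -1/28 × log₂(1/28) = 0.1717
  -27/28 × log₂(27/28) = 0.0506
H(X) = 0.2223 bits


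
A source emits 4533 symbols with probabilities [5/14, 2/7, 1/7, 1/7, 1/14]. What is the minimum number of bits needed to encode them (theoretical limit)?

Entropy H = 2.1210 bits/symbol
Minimum bits = H × n = 2.1210 × 4533
= 9614.28 bits


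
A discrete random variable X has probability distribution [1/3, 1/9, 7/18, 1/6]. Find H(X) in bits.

H(X) = -Σ p(x) log₂ p(x)
  -1/3 × log₂(1/3) = 0.5283
  -1/9 × log₂(1/9) = 0.3522
  -7/18 × log₂(7/18) = 0.5299
  -1/6 × log₂(1/6) = 0.4308
H(X) = 1.8413 bits


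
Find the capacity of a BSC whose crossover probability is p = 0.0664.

For BSC with error probability p:
C = 1 - H(p) where H(p) is binary entropy
H(0.0664) = -0.0664 × log₂(0.0664) - 0.9336 × log₂(0.9336)
H(p) = 0.3523
C = 1 - 0.3523 = 0.6477 bits/use


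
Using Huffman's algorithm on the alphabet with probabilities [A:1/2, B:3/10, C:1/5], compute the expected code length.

Huffman tree construction:
Combine smallest probabilities repeatedly
Resulting codes:
  A: 0 (length 1)
  B: 11 (length 2)
  C: 10 (length 2)
Average length = Σ p(s) × length(s) = 1.5000 bits


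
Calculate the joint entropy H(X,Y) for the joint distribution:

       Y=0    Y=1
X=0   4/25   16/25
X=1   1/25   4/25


H(X,Y) = -Σ p(x,y) log₂ p(x,y)
  p(0,0)=4/25: -0.1600 × log₂(0.1600) = 0.4230
  p(0,1)=16/25: -0.6400 × log₂(0.6400) = 0.4121
  p(1,0)=1/25: -0.0400 × log₂(0.0400) = 0.1858
  p(1,1)=4/25: -0.1600 × log₂(0.1600) = 0.4230
H(X,Y) = 1.4439 bits


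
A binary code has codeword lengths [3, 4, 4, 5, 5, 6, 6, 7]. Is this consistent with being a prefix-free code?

Kraft inequality: Σ 2^(-l_i) ≤ 1 for prefix-free code
Calculating: 2^(-3) + 2^(-4) + 2^(-4) + 2^(-5) + 2^(-5) + 2^(-6) + 2^(-6) + 2^(-7)
= 0.125 + 0.0625 + 0.0625 + 0.03125 + 0.03125 + 0.015625 + 0.015625 + 0.0078125
= 0.3516
Since 0.3516 ≤ 1, prefix-free code exists


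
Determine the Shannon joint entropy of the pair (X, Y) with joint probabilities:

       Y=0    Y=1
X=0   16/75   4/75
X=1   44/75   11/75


H(X,Y) = -Σ p(x,y) log₂ p(x,y)
  p(0,0)=16/75: -0.2133 × log₂(0.2133) = 0.4755
  p(0,1)=4/75: -0.0533 × log₂(0.0533) = 0.2255
  p(1,0)=44/75: -0.5867 × log₂(0.5867) = 0.4514
  p(1,1)=11/75: -0.1467 × log₂(0.1467) = 0.4062
H(X,Y) = 1.5586 bits


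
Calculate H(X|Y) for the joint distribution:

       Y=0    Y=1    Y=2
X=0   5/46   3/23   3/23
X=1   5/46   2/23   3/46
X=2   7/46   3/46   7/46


H(X|Y) = Σ_y p(y) H(X|Y=y)
  p(Y=0) = 17/46, H(X|Y=0) = 1.5657
  p(Y=1) = 13/46, H(X|Y=1) = 1.5262
  p(Y=2) = 8/23, H(X|Y=2) = 1.5052
H(X|Y) = 0.3696×1.5657 + 0.2826×1.5262 + 0.3478×1.5052 = 1.5335 bits


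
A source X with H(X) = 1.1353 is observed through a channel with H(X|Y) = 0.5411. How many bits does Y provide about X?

I(X;Y) = H(X) - H(X|Y)
I(X;Y) = 1.1353 - 0.5411 = 0.5942 bits


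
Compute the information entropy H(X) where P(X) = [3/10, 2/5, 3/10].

H(X) = -Σ p(x) log₂ p(x)
  -3/10 × log₂(3/10) = 0.5211
  -2/5 × log₂(2/5) = 0.5288
  -3/10 × log₂(3/10) = 0.5211
H(X) = 1.5710 bits


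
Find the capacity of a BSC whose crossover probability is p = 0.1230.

For BSC with error probability p:
C = 1 - H(p) where H(p) is binary entropy
H(0.1230) = -0.1230 × log₂(0.1230) - 0.8770 × log₂(0.8770)
H(p) = 0.5379
C = 1 - 0.5379 = 0.4621 bits/use


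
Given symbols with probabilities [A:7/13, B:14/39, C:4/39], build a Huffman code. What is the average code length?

Huffman tree construction:
Combine smallest probabilities repeatedly
Resulting codes:
  A: 1 (length 1)
  B: 01 (length 2)
  C: 00 (length 2)
Average length = Σ p(s) × length(s) = 1.4615 bits


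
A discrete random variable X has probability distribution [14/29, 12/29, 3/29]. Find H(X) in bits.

H(X) = -Σ p(x) log₂ p(x)
  -14/29 × log₂(14/29) = 0.5072
  -12/29 × log₂(12/29) = 0.5268
  -3/29 × log₂(3/29) = 0.3386
H(X) = 1.3726 bits


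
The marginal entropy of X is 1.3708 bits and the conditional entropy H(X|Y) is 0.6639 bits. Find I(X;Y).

I(X;Y) = H(X) - H(X|Y)
I(X;Y) = 1.3708 - 0.6639 = 0.7069 bits


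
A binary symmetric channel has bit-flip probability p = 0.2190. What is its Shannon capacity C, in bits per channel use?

For BSC with error probability p:
C = 1 - H(p) where H(p) is binary entropy
H(0.2190) = -0.2190 × log₂(0.2190) - 0.7810 × log₂(0.7810)
H(p) = 0.7583
C = 1 - 0.7583 = 0.2417 bits/use


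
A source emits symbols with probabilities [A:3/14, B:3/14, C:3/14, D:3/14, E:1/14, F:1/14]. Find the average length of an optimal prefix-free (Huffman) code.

Huffman tree construction:
Combine smallest probabilities repeatedly
Resulting codes:
  A: 111 (length 3)
  B: 00 (length 2)
  C: 01 (length 2)
  D: 10 (length 2)
  E: 1100 (length 4)
  F: 1101 (length 4)
Average length = Σ p(s) × length(s) = 2.5000 bits


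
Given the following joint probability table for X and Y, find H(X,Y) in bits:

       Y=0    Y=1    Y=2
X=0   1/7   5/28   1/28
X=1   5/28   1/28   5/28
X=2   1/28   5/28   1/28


H(X,Y) = -Σ p(x,y) log₂ p(x,y)
  p(0,0)=1/7: -0.1429 × log₂(0.1429) = 0.4011
  p(0,1)=5/28: -0.1786 × log₂(0.1786) = 0.4438
  p(0,2)=1/28: -0.0357 × log₂(0.0357) = 0.1717
  p(1,0)=5/28: -0.1786 × log₂(0.1786) = 0.4438
  p(1,1)=1/28: -0.0357 × log₂(0.0357) = 0.1717
  p(1,2)=5/28: -0.1786 × log₂(0.1786) = 0.4438
  p(2,0)=1/28: -0.0357 × log₂(0.0357) = 0.1717
  p(2,1)=5/28: -0.1786 × log₂(0.1786) = 0.4438
  p(2,2)=1/28: -0.0357 × log₂(0.0357) = 0.1717
H(X,Y) = 2.8631 bits


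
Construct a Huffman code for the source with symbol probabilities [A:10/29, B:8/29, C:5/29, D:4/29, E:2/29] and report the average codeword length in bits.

Huffman tree construction:
Combine smallest probabilities repeatedly
Resulting codes:
  A: 11 (length 2)
  B: 10 (length 2)
  C: 00 (length 2)
  D: 011 (length 3)
  E: 010 (length 3)
Average length = Σ p(s) × length(s) = 2.2069 bits


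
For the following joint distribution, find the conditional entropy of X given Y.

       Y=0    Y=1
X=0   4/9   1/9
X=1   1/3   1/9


H(X|Y) = Σ_y p(y) H(X|Y=y)
  p(Y=0) = 7/9, H(X|Y=0) = 0.9852
  p(Y=1) = 2/9, H(X|Y=1) = 1.0000
H(X|Y) = 0.7778×0.9852 + 0.2222×1.0000 = 0.9885 bits


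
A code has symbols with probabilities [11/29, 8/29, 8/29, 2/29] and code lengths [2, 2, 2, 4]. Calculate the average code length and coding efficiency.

Average length L = Σ p_i × l_i = 2.1379 bits
Entropy H = 1.8216 bits
Efficiency η = H/L × 100% = 85.21%


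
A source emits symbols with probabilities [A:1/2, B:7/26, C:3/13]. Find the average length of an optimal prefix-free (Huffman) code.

Huffman tree construction:
Combine smallest probabilities repeatedly
Resulting codes:
  A: 0 (length 1)
  B: 11 (length 2)
  C: 10 (length 2)
Average length = Σ p(s) × length(s) = 1.5000 bits


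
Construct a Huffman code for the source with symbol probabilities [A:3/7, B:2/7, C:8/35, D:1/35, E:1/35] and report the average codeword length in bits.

Huffman tree construction:
Combine smallest probabilities repeatedly
Resulting codes:
  A: 0 (length 1)
  B: 10 (length 2)
  C: 111 (length 3)
  D: 1100 (length 4)
  E: 1101 (length 4)
Average length = Σ p(s) × length(s) = 1.9143 bits


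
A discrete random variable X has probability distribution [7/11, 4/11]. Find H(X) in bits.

H(X) = -Σ p(x) log₂ p(x)
  -7/11 × log₂(7/11) = 0.4150
  -4/11 × log₂(4/11) = 0.5307
H(X) = 0.9457 bits


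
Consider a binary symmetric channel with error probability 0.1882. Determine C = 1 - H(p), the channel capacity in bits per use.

For BSC with error probability p:
C = 1 - H(p) where H(p) is binary entropy
H(0.1882) = -0.1882 × log₂(0.1882) - 0.8118 × log₂(0.8118)
H(p) = 0.6977
C = 1 - 0.6977 = 0.3023 bits/use


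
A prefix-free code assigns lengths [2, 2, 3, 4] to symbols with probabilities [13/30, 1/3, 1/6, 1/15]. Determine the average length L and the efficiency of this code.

Average length L = Σ p_i × l_i = 2.3000 bits
Entropy H = 1.7424 bits
Efficiency η = H/L × 100% = 75.76%


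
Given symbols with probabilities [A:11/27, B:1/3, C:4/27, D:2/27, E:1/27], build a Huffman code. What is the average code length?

Huffman tree construction:
Combine smallest probabilities repeatedly
Resulting codes:
  A: 0 (length 1)
  B: 11 (length 2)
  C: 101 (length 3)
  D: 1001 (length 4)
  E: 1000 (length 4)
Average length = Σ p(s) × length(s) = 1.9630 bits


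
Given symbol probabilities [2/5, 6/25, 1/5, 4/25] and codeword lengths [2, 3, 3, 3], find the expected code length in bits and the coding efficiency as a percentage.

Average length L = Σ p_i × l_i = 2.6000 bits
Entropy H = 1.9103 bits
Efficiency η = H/L × 100% = 73.47%


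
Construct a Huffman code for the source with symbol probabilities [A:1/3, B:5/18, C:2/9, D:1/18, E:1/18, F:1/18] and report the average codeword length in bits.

Huffman tree construction:
Combine smallest probabilities repeatedly
Resulting codes:
  A: 11 (length 2)
  B: 10 (length 2)
  C: 01 (length 2)
  D: 0010 (length 4)
  E: 0011 (length 4)
  F: 000 (length 3)
Average length = Σ p(s) × length(s) = 2.2778 bits


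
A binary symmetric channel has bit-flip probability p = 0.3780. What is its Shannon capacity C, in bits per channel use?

For BSC with error probability p:
C = 1 - H(p) where H(p) is binary entropy
H(0.3780) = -0.3780 × log₂(0.3780) - 0.6220 × log₂(0.6220)
H(p) = 0.9566
C = 1 - 0.9566 = 0.0434 bits/use


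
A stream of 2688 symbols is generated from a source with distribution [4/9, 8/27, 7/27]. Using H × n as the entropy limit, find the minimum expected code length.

Entropy H = 1.5448 bits/symbol
Minimum bits = H × n = 1.5448 × 2688
= 4152.55 bits


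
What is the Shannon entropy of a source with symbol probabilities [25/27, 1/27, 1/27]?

H(X) = -Σ p(x) log₂ p(x)
  -25/27 × log₂(25/27) = 0.1028
  -1/27 × log₂(1/27) = 0.1761
  -1/27 × log₂(1/27) = 0.1761
H(X) = 0.4550 bits


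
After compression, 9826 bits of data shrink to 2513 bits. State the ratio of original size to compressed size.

Compression ratio = Original / Compressed
= 9826 / 2513 = 3.91:1


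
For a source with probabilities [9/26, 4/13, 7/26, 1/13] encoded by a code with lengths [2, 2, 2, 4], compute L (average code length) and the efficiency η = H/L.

Average length L = Σ p_i × l_i = 2.1538 bits
Entropy H = 1.8473 bits
Efficiency η = H/L × 100% = 85.77%


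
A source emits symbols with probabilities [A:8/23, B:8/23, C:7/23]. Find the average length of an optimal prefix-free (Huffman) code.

Huffman tree construction:
Combine smallest probabilities repeatedly
Resulting codes:
  A: 11 (length 2)
  B: 0 (length 1)
  C: 10 (length 2)
Average length = Σ p(s) × length(s) = 1.6522 bits


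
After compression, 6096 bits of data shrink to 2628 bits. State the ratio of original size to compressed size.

Compression ratio = Original / Compressed
= 6096 / 2628 = 2.32:1


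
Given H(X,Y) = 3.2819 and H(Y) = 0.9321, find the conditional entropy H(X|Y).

Chain rule: H(X,Y) = H(X|Y) + H(Y)
H(X|Y) = H(X,Y) - H(Y) = 3.2819 - 0.9321 = 2.3498 bits


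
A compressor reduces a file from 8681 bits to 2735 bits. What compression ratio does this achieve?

Compression ratio = Original / Compressed
= 8681 / 2735 = 3.17:1


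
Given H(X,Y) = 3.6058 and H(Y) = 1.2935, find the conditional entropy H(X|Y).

Chain rule: H(X,Y) = H(X|Y) + H(Y)
H(X|Y) = H(X,Y) - H(Y) = 3.6058 - 1.2935 = 2.3123 bits


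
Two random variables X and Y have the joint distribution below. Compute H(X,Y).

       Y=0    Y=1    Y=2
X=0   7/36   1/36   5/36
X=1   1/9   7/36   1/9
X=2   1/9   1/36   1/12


H(X,Y) = -Σ p(x,y) log₂ p(x,y)
  p(0,0)=7/36: -0.1944 × log₂(0.1944) = 0.4594
  p(0,1)=1/36: -0.0278 × log₂(0.0278) = 0.1436
  p(0,2)=5/36: -0.1389 × log₂(0.1389) = 0.3956
  p(1,0)=1/9: -0.1111 × log₂(0.1111) = 0.3522
  p(1,1)=7/36: -0.1944 × log₂(0.1944) = 0.4594
  p(1,2)=1/9: -0.1111 × log₂(0.1111) = 0.3522
  p(2,0)=1/9: -0.1111 × log₂(0.1111) = 0.3522
  p(2,1)=1/36: -0.0278 × log₂(0.0278) = 0.1436
  p(2,2)=1/12: -0.0833 × log₂(0.0833) = 0.2987
H(X,Y) = 2.9569 bits


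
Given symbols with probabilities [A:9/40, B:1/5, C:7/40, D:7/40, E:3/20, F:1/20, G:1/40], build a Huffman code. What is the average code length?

Huffman tree construction:
Combine smallest probabilities repeatedly
Resulting codes:
  A: 01 (length 2)
  B: 00 (length 2)
  C: 110 (length 3)
  D: 111 (length 3)
  E: 101 (length 3)
  F: 1001 (length 4)
  G: 1000 (length 4)
Average length = Σ p(s) × length(s) = 2.6500 bits


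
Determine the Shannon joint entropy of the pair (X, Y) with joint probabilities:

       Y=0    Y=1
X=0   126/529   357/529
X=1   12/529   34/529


H(X,Y) = -Σ p(x,y) log₂ p(x,y)
  p(0,0)=126/529: -0.2382 × log₂(0.2382) = 0.4930
  p(0,1)=357/529: -0.6749 × log₂(0.6749) = 0.3829
  p(1,0)=12/529: -0.0227 × log₂(0.0227) = 0.1239
  p(1,1)=34/529: -0.0643 × log₂(0.0643) = 0.2545
H(X,Y) = 1.2543 bits


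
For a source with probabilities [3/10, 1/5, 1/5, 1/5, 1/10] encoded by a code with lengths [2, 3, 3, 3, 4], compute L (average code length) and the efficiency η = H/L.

Average length L = Σ p_i × l_i = 2.8000 bits
Entropy H = 2.2464 bits
Efficiency η = H/L × 100% = 80.23%


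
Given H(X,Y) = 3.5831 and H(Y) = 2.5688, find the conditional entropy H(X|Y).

Chain rule: H(X,Y) = H(X|Y) + H(Y)
H(X|Y) = H(X,Y) - H(Y) = 3.5831 - 2.5688 = 1.0143 bits


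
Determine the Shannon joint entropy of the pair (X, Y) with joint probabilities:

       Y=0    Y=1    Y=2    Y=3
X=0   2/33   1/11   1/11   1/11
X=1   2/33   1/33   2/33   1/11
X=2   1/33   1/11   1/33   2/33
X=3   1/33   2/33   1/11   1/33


H(X,Y) = -Σ p(x,y) log₂ p(x,y)
  p(0,0)=2/33: -0.0606 × log₂(0.0606) = 0.2451
  p(0,1)=1/11: -0.0909 × log₂(0.0909) = 0.3145
  p(0,2)=1/11: -0.0909 × log₂(0.0909) = 0.3145
  p(0,3)=1/11: -0.0909 × log₂(0.0909) = 0.3145
  p(1,0)=2/33: -0.0606 × log₂(0.0606) = 0.2451
  p(1,1)=1/33: -0.0303 × log₂(0.0303) = 0.1529
  p(1,2)=2/33: -0.0606 × log₂(0.0606) = 0.2451
  p(1,3)=1/11: -0.0909 × log₂(0.0909) = 0.3145
  p(2,0)=1/33: -0.0303 × log₂(0.0303) = 0.1529
  p(2,1)=1/11: -0.0909 × log₂(0.0909) = 0.3145
  p(2,2)=1/33: -0.0303 × log₂(0.0303) = 0.1529
  p(2,3)=2/33: -0.0606 × log₂(0.0606) = 0.2451
  p(3,0)=1/33: -0.0303 × log₂(0.0303) = 0.1529
  p(3,1)=2/33: -0.0606 × log₂(0.0606) = 0.2451
  p(3,2)=1/11: -0.0909 × log₂(0.0909) = 0.3145
  p(3,3)=1/33: -0.0303 × log₂(0.0303) = 0.1529
H(X,Y) = 3.8768 bits


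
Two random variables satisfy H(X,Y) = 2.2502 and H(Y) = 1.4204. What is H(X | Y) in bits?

Chain rule: H(X,Y) = H(X|Y) + H(Y)
H(X|Y) = H(X,Y) - H(Y) = 2.2502 - 1.4204 = 0.8298 bits


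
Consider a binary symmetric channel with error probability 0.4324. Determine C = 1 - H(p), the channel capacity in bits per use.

For BSC with error probability p:
C = 1 - H(p) where H(p) is binary entropy
H(0.4324) = -0.4324 × log₂(0.4324) - 0.5676 × log₂(0.5676)
H(p) = 0.9868
C = 1 - 0.9868 = 0.0132 bits/use


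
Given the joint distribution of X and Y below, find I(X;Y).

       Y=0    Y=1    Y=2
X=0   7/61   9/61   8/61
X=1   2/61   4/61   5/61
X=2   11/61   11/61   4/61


H(X) = 1.4995, H(Y) = 1.5707, H(X,Y) = 3.0144
I(X;Y) = H(X) + H(Y) - H(X,Y) = 0.0558 bits


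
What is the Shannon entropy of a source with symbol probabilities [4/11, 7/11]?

H(X) = -Σ p(x) log₂ p(x)
  -4/11 × log₂(4/11) = 0.5307
  -7/11 × log₂(7/11) = 0.4150
H(X) = 0.9457 bits


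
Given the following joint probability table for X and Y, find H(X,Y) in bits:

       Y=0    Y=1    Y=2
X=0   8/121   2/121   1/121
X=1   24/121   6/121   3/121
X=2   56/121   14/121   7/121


H(X,Y) = -Σ p(x,y) log₂ p(x,y)
  p(0,0)=8/121: -0.0661 × log₂(0.0661) = 0.2591
  p(0,1)=2/121: -0.0165 × log₂(0.0165) = 0.0978
  p(0,2)=1/121: -0.0083 × log₂(0.0083) = 0.0572
  p(1,0)=24/121: -0.1983 × log₂(0.1983) = 0.4629
  p(1,1)=6/121: -0.0496 × log₂(0.0496) = 0.2149
  p(1,2)=3/121: -0.0248 × log₂(0.0248) = 0.1322
  p(2,0)=56/121: -0.4628 × log₂(0.4628) = 0.5144
  p(2,1)=14/121: -0.1157 × log₂(0.1157) = 0.3600
  p(2,2)=7/121: -0.0579 × log₂(0.0579) = 0.2379
H(X,Y) = 2.3365 bits


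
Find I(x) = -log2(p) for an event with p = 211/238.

Information content I(x) = -log₂(p(x))
I = -log₂(211/238) = -log₂(0.8866)
I = 0.1737 bits


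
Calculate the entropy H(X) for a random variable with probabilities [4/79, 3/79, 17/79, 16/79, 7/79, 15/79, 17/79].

H(X) = -Σ p(x) log₂ p(x)
  -4/79 × log₂(4/79) = 0.2179
  -3/79 × log₂(3/79) = 0.1792
  -17/79 × log₂(17/79) = 0.4769
  -16/79 × log₂(16/79) = 0.4666
  -7/79 × log₂(7/79) = 0.3098
  -15/79 × log₂(15/79) = 0.4551
  -17/79 × log₂(17/79) = 0.4769
H(X) = 2.5825 bits


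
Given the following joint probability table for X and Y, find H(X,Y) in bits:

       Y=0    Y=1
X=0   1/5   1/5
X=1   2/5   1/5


H(X,Y) = -Σ p(x,y) log₂ p(x,y)
  p(0,0)=1/5: -0.2000 × log₂(0.2000) = 0.4644
  p(0,1)=1/5: -0.2000 × log₂(0.2000) = 0.4644
  p(1,0)=2/5: -0.4000 × log₂(0.4000) = 0.5288
  p(1,1)=1/5: -0.2000 × log₂(0.2000) = 0.4644
H(X,Y) = 1.9219 bits


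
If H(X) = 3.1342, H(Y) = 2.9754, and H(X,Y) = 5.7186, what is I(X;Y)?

I(X;Y) = H(X) + H(Y) - H(X,Y)
I(X;Y) = 3.1342 + 2.9754 - 5.7186 = 0.391 bits


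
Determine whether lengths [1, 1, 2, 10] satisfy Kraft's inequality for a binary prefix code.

Kraft inequality: Σ 2^(-l_i) ≤ 1 for prefix-free code
Calculating: 2^(-1) + 2^(-1) + 2^(-2) + 2^(-10)
= 0.5 + 0.5 + 0.25 + 0.0009765625
= 1.2510
Since 1.2510 > 1, prefix-free code does not exist


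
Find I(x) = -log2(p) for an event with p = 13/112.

Information content I(x) = -log₂(p(x))
I = -log₂(13/112) = -log₂(0.1161)
I = 3.1069 bits


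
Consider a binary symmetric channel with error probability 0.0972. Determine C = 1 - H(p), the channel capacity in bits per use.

For BSC with error probability p:
C = 1 - H(p) where H(p) is binary entropy
H(0.0972) = -0.0972 × log₂(0.0972) - 0.9028 × log₂(0.9028)
H(p) = 0.4601
C = 1 - 0.4601 = 0.5399 bits/use


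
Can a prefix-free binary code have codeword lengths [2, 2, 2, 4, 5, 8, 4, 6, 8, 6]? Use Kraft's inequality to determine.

Kraft inequality: Σ 2^(-l_i) ≤ 1 for prefix-free code
Calculating: 2^(-2) + 2^(-2) + 2^(-2) + 2^(-4) + 2^(-5) + 2^(-8) + 2^(-4) + 2^(-6) + 2^(-8) + 2^(-6)
= 0.25 + 0.25 + 0.25 + 0.0625 + 0.03125 + 0.00390625 + 0.0625 + 0.015625 + 0.00390625 + 0.015625
= 0.9453
Since 0.9453 ≤ 1, prefix-free code exists


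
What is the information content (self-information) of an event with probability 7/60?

Information content I(x) = -log₂(p(x))
I = -log₂(7/60) = -log₂(0.1167)
I = 3.0995 bits


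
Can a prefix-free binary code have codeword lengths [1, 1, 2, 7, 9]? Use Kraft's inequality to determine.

Kraft inequality: Σ 2^(-l_i) ≤ 1 for prefix-free code
Calculating: 2^(-1) + 2^(-1) + 2^(-2) + 2^(-7) + 2^(-9)
= 0.5 + 0.5 + 0.25 + 0.0078125 + 0.001953125
= 1.2598
Since 1.2598 > 1, prefix-free code does not exist


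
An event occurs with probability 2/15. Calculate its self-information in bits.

Information content I(x) = -log₂(p(x))
I = -log₂(2/15) = -log₂(0.1333)
I = 2.9069 bits


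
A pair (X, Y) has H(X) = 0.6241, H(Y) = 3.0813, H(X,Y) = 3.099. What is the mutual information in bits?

I(X;Y) = H(X) + H(Y) - H(X,Y)
I(X;Y) = 0.6241 + 3.0813 - 3.099 = 0.6064 bits


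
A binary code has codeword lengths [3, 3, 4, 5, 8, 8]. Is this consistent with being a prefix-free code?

Kraft inequality: Σ 2^(-l_i) ≤ 1 for prefix-free code
Calculating: 2^(-3) + 2^(-3) + 2^(-4) + 2^(-5) + 2^(-8) + 2^(-8)
= 0.125 + 0.125 + 0.0625 + 0.03125 + 0.00390625 + 0.00390625
= 0.3516
Since 0.3516 ≤ 1, prefix-free code exists


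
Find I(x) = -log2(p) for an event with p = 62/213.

Information content I(x) = -log₂(p(x))
I = -log₂(62/213) = -log₂(0.2911)
I = 1.7805 bits


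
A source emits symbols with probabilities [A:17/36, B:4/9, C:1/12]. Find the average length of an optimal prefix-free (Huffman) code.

Huffman tree construction:
Combine smallest probabilities repeatedly
Resulting codes:
  A: 0 (length 1)
  B: 11 (length 2)
  C: 10 (length 2)
Average length = Σ p(s) × length(s) = 1.5278 bits


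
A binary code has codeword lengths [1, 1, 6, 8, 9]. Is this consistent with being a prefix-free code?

Kraft inequality: Σ 2^(-l_i) ≤ 1 for prefix-free code
Calculating: 2^(-1) + 2^(-1) + 2^(-6) + 2^(-8) + 2^(-9)
= 0.5 + 0.5 + 0.015625 + 0.00390625 + 0.001953125
= 1.0215
Since 1.0215 > 1, prefix-free code does not exist


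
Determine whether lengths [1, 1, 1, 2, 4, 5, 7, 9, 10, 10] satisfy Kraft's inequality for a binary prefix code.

Kraft inequality: Σ 2^(-l_i) ≤ 1 for prefix-free code
Calculating: 2^(-1) + 2^(-1) + 2^(-1) + 2^(-2) + 2^(-4) + 2^(-5) + 2^(-7) + 2^(-9) + 2^(-10) + 2^(-10)
= 0.5 + 0.5 + 0.5 + 0.25 + 0.0625 + 0.03125 + 0.0078125 + 0.001953125 + 0.0009765625 + 0.0009765625
= 1.8555
Since 1.8555 > 1, prefix-free code does not exist


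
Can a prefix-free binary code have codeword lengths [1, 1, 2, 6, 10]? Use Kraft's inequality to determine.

Kraft inequality: Σ 2^(-l_i) ≤ 1 for prefix-free code
Calculating: 2^(-1) + 2^(-1) + 2^(-2) + 2^(-6) + 2^(-10)
= 0.5 + 0.5 + 0.25 + 0.015625 + 0.0009765625
= 1.2666
Since 1.2666 > 1, prefix-free code does not exist


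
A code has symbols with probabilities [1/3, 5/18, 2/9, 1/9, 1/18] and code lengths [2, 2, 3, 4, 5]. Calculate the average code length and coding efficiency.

Average length L = Σ p_i × l_i = 2.6111 bits
Entropy H = 2.1077 bits
Efficiency η = H/L × 100% = 80.72%


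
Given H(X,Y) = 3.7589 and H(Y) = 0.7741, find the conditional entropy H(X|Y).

Chain rule: H(X,Y) = H(X|Y) + H(Y)
H(X|Y) = H(X,Y) - H(Y) = 3.7589 - 0.7741 = 2.9848 bits


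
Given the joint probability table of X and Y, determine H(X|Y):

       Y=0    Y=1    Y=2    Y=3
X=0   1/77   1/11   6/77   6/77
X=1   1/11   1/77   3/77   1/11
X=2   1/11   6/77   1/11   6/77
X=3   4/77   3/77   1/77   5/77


H(X|Y) = Σ_y p(y) H(X|Y=y)
  p(Y=0) = 19/77, H(X|Y=0) = 1.7583
  p(Y=1) = 17/77, H(X|Y=1) = 1.7395
  p(Y=2) = 17/77, H(X|Y=2) = 1.7395
  p(Y=3) = 24/77, H(X|Y=3) = 1.9899
H(X|Y) = 0.2468×1.7583 + 0.2208×1.7395 + 0.2208×1.7395 + 0.3117×1.9899 = 1.8222 bits


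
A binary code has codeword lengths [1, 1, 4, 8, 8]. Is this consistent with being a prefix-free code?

Kraft inequality: Σ 2^(-l_i) ≤ 1 for prefix-free code
Calculating: 2^(-1) + 2^(-1) + 2^(-4) + 2^(-8) + 2^(-8)
= 0.5 + 0.5 + 0.0625 + 0.00390625 + 0.00390625
= 1.0703
Since 1.0703 > 1, prefix-free code does not exist


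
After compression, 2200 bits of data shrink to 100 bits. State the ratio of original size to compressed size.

Compression ratio = Original / Compressed
= 2200 / 100 = 22.00:1


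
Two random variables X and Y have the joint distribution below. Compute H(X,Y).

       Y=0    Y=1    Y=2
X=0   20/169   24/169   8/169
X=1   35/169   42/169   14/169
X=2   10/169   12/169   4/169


H(X,Y) = -Σ p(x,y) log₂ p(x,y)
  p(0,0)=20/169: -0.1183 × log₂(0.1183) = 0.3644
  p(0,1)=24/169: -0.1420 × log₂(0.1420) = 0.3999
  p(0,2)=8/169: -0.0473 × log₂(0.0473) = 0.2083
  p(1,0)=35/169: -0.2071 × log₂(0.2071) = 0.4704
  p(1,1)=42/169: -0.2485 × log₂(0.2485) = 0.4992
  p(1,2)=14/169: -0.0828 × log₂(0.0828) = 0.2977
  p(2,0)=10/169: -0.0592 × log₂(0.0592) = 0.2414
  p(2,1)=12/169: -0.0710 × log₂(0.0710) = 0.2710
  p(2,2)=4/169: -0.0237 × log₂(0.0237) = 0.1278
H(X,Y) = 2.8800 bits


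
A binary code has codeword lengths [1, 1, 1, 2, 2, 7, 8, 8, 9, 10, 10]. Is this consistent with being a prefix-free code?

Kraft inequality: Σ 2^(-l_i) ≤ 1 for prefix-free code
Calculating: 2^(-1) + 2^(-1) + 2^(-1) + 2^(-2) + 2^(-2) + 2^(-7) + 2^(-8) + 2^(-8) + 2^(-9) + 2^(-10) + 2^(-10)
= 0.5 + 0.5 + 0.5 + 0.25 + 0.25 + 0.0078125 + 0.00390625 + 0.00390625 + 0.001953125 + 0.0009765625 + 0.0009765625
= 2.0195
Since 2.0195 > 1, prefix-free code does not exist


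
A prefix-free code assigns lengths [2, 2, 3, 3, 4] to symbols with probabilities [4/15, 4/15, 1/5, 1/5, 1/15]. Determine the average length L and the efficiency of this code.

Average length L = Σ p_i × l_i = 2.5333 bits
Entropy H = 2.2062 bits
Efficiency η = H/L × 100% = 87.09%


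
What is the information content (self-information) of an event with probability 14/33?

Information content I(x) = -log₂(p(x))
I = -log₂(14/33) = -log₂(0.4242)
I = 1.2370 bits


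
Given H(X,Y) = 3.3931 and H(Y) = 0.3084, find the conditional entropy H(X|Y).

Chain rule: H(X,Y) = H(X|Y) + H(Y)
H(X|Y) = H(X,Y) - H(Y) = 3.3931 - 0.3084 = 3.0847 bits


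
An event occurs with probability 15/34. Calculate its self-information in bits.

Information content I(x) = -log₂(p(x))
I = -log₂(15/34) = -log₂(0.4412)
I = 1.1806 bits


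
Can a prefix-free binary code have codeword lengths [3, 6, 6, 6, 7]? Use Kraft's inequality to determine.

Kraft inequality: Σ 2^(-l_i) ≤ 1 for prefix-free code
Calculating: 2^(-3) + 2^(-6) + 2^(-6) + 2^(-6) + 2^(-7)
= 0.125 + 0.015625 + 0.015625 + 0.015625 + 0.0078125
= 0.1797
Since 0.1797 ≤ 1, prefix-free code exists


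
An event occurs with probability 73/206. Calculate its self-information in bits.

Information content I(x) = -log₂(p(x))
I = -log₂(73/206) = -log₂(0.3544)
I = 1.4967 bits


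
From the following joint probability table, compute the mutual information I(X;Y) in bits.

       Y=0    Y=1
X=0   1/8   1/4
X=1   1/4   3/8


H(X) = 0.9544, H(Y) = 0.9544, H(X,Y) = 1.9056
I(X;Y) = H(X) + H(Y) - H(X,Y) = 0.0032 bits


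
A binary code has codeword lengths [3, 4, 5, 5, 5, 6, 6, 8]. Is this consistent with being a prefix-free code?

Kraft inequality: Σ 2^(-l_i) ≤ 1 for prefix-free code
Calculating: 2^(-3) + 2^(-4) + 2^(-5) + 2^(-5) + 2^(-5) + 2^(-6) + 2^(-6) + 2^(-8)
= 0.125 + 0.0625 + 0.03125 + 0.03125 + 0.03125 + 0.015625 + 0.015625 + 0.00390625
= 0.3164
Since 0.3164 ≤ 1, prefix-free code exists


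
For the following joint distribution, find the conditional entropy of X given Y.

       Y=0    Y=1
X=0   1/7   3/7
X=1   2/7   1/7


H(X|Y) = Σ_y p(y) H(X|Y=y)
  p(Y=0) = 3/7, H(X|Y=0) = 0.9183
  p(Y=1) = 4/7, H(X|Y=1) = 0.8113
H(X|Y) = 0.4286×0.9183 + 0.5714×0.8113 = 0.8571 bits


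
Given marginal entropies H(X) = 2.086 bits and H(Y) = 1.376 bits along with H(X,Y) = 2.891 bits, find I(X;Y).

I(X;Y) = H(X) + H(Y) - H(X,Y)
I(X;Y) = 2.086 + 1.376 - 2.891 = 0.571 bits


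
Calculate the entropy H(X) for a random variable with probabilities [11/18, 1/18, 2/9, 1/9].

H(X) = -Σ p(x) log₂ p(x)
  -11/18 × log₂(11/18) = 0.4342
  -1/18 × log₂(1/18) = 0.2317
  -2/9 × log₂(2/9) = 0.4822
  -1/9 × log₂(1/9) = 0.3522
H(X) = 1.5003 bits


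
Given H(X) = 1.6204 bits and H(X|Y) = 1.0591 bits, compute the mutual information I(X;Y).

I(X;Y) = H(X) - H(X|Y)
I(X;Y) = 1.6204 - 1.0591 = 0.5613 bits


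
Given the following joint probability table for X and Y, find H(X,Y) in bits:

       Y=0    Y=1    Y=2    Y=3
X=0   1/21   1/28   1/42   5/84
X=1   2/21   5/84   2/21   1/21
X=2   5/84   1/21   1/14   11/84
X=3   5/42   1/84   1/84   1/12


H(X,Y) = -Σ p(x,y) log₂ p(x,y)
  p(0,0)=1/21: -0.0476 × log₂(0.0476) = 0.2092
  p(0,1)=1/28: -0.0357 × log₂(0.0357) = 0.1717
  p(0,2)=1/42: -0.0238 × log₂(0.0238) = 0.1284
  p(0,3)=5/84: -0.0595 × log₂(0.0595) = 0.2423
  p(1,0)=2/21: -0.0952 × log₂(0.0952) = 0.3231
  p(1,1)=5/84: -0.0595 × log₂(0.0595) = 0.2423
  p(1,2)=2/21: -0.0952 × log₂(0.0952) = 0.3231
  p(1,3)=1/21: -0.0476 × log₂(0.0476) = 0.2092
  p(2,0)=5/84: -0.0595 × log₂(0.0595) = 0.2423
  p(2,1)=1/21: -0.0476 × log₂(0.0476) = 0.2092
  p(2,2)=1/14: -0.0714 × log₂(0.0714) = 0.2720
  p(2,3)=11/84: -0.1310 × log₂(0.1310) = 0.3841
  p(3,0)=5/42: -0.1190 × log₂(0.1190) = 0.3655
  p(3,1)=1/84: -0.0119 × log₂(0.0119) = 0.0761
  p(3,2)=1/84: -0.0119 × log₂(0.0119) = 0.0761
  p(3,3)=1/12: -0.0833 × log₂(0.0833) = 0.2987
H(X,Y) = 3.7731 bits


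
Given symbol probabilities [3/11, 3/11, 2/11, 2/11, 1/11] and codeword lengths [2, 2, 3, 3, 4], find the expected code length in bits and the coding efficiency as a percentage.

Average length L = Σ p_i × l_i = 2.5455 bits
Entropy H = 2.2313 bits
Efficiency η = H/L × 100% = 87.66%


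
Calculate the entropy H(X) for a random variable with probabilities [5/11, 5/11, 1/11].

H(X) = -Σ p(x) log₂ p(x)
  -5/11 × log₂(5/11) = 0.5170
  -5/11 × log₂(5/11) = 0.5170
  -1/11 × log₂(1/11) = 0.3145
H(X) = 1.3486 bits


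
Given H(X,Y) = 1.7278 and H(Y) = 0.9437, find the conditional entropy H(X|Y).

Chain rule: H(X,Y) = H(X|Y) + H(Y)
H(X|Y) = H(X,Y) - H(Y) = 1.7278 - 0.9437 = 0.7841 bits


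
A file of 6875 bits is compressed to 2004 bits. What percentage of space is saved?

Space savings = (1 - Compressed/Original) × 100%
= (1 - 2004/6875) × 100%
= 70.85%


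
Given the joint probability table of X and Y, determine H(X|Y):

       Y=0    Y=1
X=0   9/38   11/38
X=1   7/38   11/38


H(X|Y) = Σ_y p(y) H(X|Y=y)
  p(Y=0) = 8/19, H(X|Y=0) = 0.9887
  p(Y=1) = 11/19, H(X|Y=1) = 1.0000
H(X|Y) = 0.4211×0.9887 + 0.5789×1.0000 = 0.9952 bits


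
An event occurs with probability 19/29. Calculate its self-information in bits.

Information content I(x) = -log₂(p(x))
I = -log₂(19/29) = -log₂(0.6552)
I = 0.6101 bits


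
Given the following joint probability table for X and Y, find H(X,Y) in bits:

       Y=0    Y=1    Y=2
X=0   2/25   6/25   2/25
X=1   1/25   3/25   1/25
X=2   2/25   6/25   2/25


H(X,Y) = -Σ p(x,y) log₂ p(x,y)
  p(0,0)=2/25: -0.0800 × log₂(0.0800) = 0.2915
  p(0,1)=6/25: -0.2400 × log₂(0.2400) = 0.4941
  p(0,2)=2/25: -0.0800 × log₂(0.0800) = 0.2915
  p(1,0)=1/25: -0.0400 × log₂(0.0400) = 0.1858
  p(1,1)=3/25: -0.1200 × log₂(0.1200) = 0.3671
  p(1,2)=1/25: -0.0400 × log₂(0.0400) = 0.1858
  p(2,0)=2/25: -0.0800 × log₂(0.0800) = 0.2915
  p(2,1)=6/25: -0.2400 × log₂(0.2400) = 0.4941
  p(2,2)=2/25: -0.0800 × log₂(0.0800) = 0.2915
H(X,Y) = 2.8929 bits
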